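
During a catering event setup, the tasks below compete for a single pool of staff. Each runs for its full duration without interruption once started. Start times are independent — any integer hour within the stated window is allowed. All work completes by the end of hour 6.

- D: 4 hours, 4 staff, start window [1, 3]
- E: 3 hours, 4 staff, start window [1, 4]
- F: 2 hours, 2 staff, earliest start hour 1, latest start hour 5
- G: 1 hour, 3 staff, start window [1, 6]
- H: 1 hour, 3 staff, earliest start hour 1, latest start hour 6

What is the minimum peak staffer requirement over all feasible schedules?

8

Early-start (D@1, E@1, F@1, G@1, H@1) gives peak 16: h1:16  h2:10  h3:8  h4:4  h5:0  h6:0.
Shift F→4, G→5, H→5.
Schedule D@1, E@1, F@4, G@5, H@5: h1:8  h2:8  h3:8  h4:6  h5:8  h6:0 — peak 8.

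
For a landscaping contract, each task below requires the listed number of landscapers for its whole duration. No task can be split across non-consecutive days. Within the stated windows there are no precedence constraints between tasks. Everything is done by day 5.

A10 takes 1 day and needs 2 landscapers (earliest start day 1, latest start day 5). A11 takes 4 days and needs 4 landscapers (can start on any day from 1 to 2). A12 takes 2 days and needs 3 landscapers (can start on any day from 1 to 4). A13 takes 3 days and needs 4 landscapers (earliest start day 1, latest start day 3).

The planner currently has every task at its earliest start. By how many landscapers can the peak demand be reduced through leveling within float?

5

Early-start peak: d1:13  d2:11  d3:8  d4:4  d5:0 ⇒ 13.
Leveled (A10@1, A11@2, A12@1, A13@3): d1:5  d2:7  d3:8  d4:8  d5:8 ⇒ 8.
Reduction 13 − 8 = 5.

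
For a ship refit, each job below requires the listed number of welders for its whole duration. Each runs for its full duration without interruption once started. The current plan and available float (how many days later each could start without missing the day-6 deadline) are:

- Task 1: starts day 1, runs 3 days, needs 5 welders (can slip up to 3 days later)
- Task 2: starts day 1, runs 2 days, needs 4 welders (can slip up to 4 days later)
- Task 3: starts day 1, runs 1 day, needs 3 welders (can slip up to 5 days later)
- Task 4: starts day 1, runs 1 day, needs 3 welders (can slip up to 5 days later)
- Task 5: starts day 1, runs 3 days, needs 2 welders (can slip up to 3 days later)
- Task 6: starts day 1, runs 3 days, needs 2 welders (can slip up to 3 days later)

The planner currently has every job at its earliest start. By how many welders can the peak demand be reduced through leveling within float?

11

Early-start peak: d1:19  d2:13  d3:9  d4:0  d5:0  d6:0 ⇒ 19.
Leveled (Task 1@1, Task 2@4, Task 3@1, Task 4@2, Task 5@3, Task 6@4): d1:8  d2:8  d3:7  d4:8  d5:8  d6:2 ⇒ 8.
Reduction 19 − 8 = 11.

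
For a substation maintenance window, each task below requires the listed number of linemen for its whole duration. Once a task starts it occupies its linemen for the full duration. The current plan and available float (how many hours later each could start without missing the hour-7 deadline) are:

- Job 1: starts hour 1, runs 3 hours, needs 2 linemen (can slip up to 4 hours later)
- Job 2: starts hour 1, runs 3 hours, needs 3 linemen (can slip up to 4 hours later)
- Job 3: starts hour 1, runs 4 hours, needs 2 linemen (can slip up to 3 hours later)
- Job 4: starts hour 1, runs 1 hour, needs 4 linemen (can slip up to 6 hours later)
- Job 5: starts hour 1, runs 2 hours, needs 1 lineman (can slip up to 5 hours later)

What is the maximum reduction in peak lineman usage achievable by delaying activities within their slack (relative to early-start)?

Early-start peak: h1:12  h2:8  h3:7  h4:2  h5:0  h6:0  h7:0 ⇒ 12.
Leveled (Job 1@1, Job 2@4, Job 3@1, Job 4@7, Job 5@1): h1:5  h2:5  h3:4  h4:5  h5:3  h6:3  h7:4 ⇒ 5.
Reduction 12 − 5 = 7.

7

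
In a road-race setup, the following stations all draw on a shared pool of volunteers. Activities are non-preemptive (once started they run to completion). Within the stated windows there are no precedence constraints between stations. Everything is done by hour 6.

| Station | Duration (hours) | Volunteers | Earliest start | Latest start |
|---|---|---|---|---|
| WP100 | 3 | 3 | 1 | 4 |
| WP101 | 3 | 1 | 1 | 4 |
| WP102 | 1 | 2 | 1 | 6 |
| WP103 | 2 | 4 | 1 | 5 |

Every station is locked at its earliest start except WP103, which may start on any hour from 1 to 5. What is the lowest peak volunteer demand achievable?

WP103@1: h1:10  h2:8  h3:4  h4:0  h5:0  h6:0 → peak 10
WP103@2: h1:6  h2:8  h3:8  h4:0  h5:0  h6:0 → peak 8
WP103@3: h1:6  h2:4  h3:8  h4:4  h5:0  h6:0 → peak 8
WP103@4: h1:6  h2:4  h3:4  h4:4  h5:4  h6:0 → peak 6
WP103@5: h1:6  h2:4  h3:4  h4:0  h5:4  h6:4 → peak 6
Best is WP103@4, peak 6.

6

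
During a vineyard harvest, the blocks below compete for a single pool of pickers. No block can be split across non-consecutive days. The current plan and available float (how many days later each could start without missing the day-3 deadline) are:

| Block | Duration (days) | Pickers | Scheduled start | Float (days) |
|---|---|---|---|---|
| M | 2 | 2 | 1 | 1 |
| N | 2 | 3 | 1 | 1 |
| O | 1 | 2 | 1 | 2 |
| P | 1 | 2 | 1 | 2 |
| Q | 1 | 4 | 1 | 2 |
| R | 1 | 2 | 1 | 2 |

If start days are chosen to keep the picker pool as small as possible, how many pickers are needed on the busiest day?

Early-start (M@1, N@1, O@1, P@1, Q@1, R@1) gives peak 15: d1:15  d2:5  d3:0.
Shift P→2, Q→3, R→3.
Schedule M@1, N@1, O@1, P@2, Q@3, R@3: d1:7  d2:7  d3:6 — peak 7.
Total picker-days = 20 over 3 days ⇒ peak ≥ ⌈20/3⌉ = 7, so 7 is optimal.

7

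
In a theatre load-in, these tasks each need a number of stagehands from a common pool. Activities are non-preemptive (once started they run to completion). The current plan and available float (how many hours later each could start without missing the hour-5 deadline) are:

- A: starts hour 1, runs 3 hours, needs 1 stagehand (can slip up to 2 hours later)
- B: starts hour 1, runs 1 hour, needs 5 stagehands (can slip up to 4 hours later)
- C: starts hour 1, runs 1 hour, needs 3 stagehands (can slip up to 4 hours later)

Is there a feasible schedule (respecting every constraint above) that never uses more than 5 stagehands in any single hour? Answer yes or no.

yes

Schedule A@1, B@4, C@1: h1:4  h2:1  h3:1  h4:5  h5:0 — peak 5 ≤ 5.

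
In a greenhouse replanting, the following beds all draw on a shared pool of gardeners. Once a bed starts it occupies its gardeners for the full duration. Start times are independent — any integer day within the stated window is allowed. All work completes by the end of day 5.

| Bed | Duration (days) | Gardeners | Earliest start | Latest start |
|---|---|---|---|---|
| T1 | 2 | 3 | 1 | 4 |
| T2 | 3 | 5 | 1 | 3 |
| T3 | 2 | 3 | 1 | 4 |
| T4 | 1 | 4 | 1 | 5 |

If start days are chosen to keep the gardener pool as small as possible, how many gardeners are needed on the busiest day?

Early-start (T1@1, T2@1, T3@1, T4@1) gives peak 15: d1:15  d2:11  d3:5  d4:0  d5:0.
Shift T3→3, T4→4.
Schedule T1@1, T2@1, T3@3, T4@4: d1:8  d2:8  d3:8  d4:7  d5:0 — peak 8.

8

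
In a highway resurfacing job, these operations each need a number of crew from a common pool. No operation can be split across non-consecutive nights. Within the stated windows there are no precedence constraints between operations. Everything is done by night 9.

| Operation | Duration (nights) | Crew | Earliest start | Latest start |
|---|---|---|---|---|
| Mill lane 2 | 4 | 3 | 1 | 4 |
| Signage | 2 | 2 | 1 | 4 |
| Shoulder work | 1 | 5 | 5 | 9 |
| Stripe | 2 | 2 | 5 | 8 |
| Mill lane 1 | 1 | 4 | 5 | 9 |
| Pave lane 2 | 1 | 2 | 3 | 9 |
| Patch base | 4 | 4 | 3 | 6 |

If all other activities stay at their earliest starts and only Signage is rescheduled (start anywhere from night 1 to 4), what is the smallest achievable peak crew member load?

Signage@1: n1:5  n2:5  n3:9  n4:7  n5:15  n6:6  n7:0  n8:0  n9:0 → peak 15
Signage@2: n1:3  n2:5  n3:11  n4:7  n5:15  n6:6  n7:0  n8:0  n9:0 → peak 15
Signage@3: n1:3  n2:3  n3:11  n4:9  n5:15  n6:6  n7:0  n8:0  n9:0 → peak 15
Signage@4: n1:3  n2:3  n3:9  n4:9  n5:17  n6:6  n7:0  n8:0  n9:0 → peak 17
Best is Signage@1, peak 15.

15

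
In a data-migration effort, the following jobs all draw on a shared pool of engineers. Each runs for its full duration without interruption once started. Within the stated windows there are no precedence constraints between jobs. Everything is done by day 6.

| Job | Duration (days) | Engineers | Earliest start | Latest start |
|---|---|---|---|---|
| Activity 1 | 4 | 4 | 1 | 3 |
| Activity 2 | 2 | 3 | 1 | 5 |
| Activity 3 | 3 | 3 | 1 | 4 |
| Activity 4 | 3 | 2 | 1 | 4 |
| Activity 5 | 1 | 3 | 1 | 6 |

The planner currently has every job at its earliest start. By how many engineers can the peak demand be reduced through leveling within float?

7

Early-start peak: d1:15  d2:12  d3:9  d4:4  d5:0  d6:0 ⇒ 15.
Leveled (Activity 1@1, Activity 2@5, Activity 3@1, Activity 4@4, Activity 5@5): d1:7  d2:7  d3:7  d4:6  d5:8  d6:5 ⇒ 8.
Reduction 15 − 8 = 7.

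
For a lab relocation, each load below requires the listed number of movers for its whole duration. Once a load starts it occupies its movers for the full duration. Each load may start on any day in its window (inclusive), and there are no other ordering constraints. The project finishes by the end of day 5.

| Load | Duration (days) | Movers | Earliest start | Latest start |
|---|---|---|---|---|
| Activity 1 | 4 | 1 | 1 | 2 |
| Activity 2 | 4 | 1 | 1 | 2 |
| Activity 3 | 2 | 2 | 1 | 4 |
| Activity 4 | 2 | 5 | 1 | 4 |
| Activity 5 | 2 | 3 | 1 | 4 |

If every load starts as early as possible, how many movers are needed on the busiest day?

12

Early-start schedule: Activity 1@1, Activity 2@1, Activity 3@1, Activity 4@1, Activity 5@1.
Load per day: day 1: 12, day 2: 12, day 3: 2, day 4: 2, day 5: 0.
Peak is 12.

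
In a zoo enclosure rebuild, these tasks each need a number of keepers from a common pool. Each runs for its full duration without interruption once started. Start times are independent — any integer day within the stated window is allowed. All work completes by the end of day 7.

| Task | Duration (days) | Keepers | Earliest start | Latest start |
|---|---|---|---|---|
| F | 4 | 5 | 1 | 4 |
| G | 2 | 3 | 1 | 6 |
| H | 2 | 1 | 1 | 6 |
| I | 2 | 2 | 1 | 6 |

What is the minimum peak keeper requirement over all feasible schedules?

6

Early-start (F@1, G@1, H@1, I@1) gives peak 11: d1:11  d2:11  d3:5  d4:5  d5:0  d6:0  d7:0.
Shift G→5, I→5.
Schedule F@1, G@5, H@1, I@5: d1:6  d2:6  d3:5  d4:5  d5:5  d6:5  d7:0 — peak 6.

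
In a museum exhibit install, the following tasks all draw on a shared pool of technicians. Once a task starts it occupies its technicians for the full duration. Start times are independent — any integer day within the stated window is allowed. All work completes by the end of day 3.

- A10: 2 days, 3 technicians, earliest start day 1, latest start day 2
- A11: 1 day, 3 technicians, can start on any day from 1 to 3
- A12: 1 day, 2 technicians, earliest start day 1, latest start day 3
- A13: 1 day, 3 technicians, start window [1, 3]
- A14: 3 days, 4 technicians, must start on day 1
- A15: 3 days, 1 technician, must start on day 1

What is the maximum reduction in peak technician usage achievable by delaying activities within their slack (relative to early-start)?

Early-start peak: d1:16  d2:8  d3:5 ⇒ 16.
Leveled (A10@1, A11@1, A12@2, A13@3, A14@1, A15@1): d1:11  d2:10  d3:8 ⇒ 11.
Reduction 16 − 11 = 5.

5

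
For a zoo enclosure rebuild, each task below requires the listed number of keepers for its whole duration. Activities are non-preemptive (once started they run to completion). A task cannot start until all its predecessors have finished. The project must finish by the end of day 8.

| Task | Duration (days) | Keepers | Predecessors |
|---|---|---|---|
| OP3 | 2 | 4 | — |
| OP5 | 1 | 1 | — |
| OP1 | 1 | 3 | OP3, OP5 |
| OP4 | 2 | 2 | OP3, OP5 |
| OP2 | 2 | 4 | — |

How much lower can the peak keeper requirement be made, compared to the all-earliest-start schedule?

Early-start peak: d1:9  d2:8  d3:5  d4:2  d5:0  d6:0  d7:0  d8:0 ⇒ 9.
Leveled (OP3@1, OP5@3, OP1@4, OP4@5, OP2@7): d1:4  d2:4  d3:1  d4:3  d5:2  d6:2  d7:4  d8:4 ⇒ 4.
Reduction 9 − 4 = 5.

5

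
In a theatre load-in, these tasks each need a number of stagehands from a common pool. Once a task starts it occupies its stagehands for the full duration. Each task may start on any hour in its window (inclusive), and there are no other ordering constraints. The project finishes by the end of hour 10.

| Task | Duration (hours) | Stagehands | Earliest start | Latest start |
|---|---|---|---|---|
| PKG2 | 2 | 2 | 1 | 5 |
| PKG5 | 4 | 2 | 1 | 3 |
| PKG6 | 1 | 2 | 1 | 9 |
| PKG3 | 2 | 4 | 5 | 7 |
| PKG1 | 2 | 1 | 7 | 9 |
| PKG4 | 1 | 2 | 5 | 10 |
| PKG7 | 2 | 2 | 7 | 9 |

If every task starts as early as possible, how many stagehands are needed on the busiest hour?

6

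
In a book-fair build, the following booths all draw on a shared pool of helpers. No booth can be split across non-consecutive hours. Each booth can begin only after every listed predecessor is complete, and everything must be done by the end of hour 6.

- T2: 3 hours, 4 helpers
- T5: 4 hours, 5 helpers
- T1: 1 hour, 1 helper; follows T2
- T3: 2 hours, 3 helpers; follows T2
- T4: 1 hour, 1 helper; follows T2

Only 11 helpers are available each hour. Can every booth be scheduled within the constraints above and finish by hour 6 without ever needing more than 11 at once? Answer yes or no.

yes

Schedule T2@1, T5@1, T1@4, T3@4, T4@5: h1:9  h2:9  h3:9  h4:9  h5:4  h6:0 — peak 9 ≤ 11.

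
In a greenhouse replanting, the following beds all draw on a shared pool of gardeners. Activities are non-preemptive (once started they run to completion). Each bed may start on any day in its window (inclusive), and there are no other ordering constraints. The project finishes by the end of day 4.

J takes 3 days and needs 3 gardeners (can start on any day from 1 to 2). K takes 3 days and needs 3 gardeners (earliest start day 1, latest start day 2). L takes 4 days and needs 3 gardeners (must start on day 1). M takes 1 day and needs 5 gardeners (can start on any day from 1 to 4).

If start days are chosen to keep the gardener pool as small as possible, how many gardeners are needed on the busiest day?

9

Early-start (J@1, K@1, L@1, M@1) gives peak 14: d1:14  d2:9  d3:9  d4:3.
Shift M→4.
Schedule J@1, K@1, L@1, M@4: d1:9  d2:9  d3:9  d4:8 — peak 9.
Total gardener-days = 35 over 4 days ⇒ peak ≥ ⌈35/4⌉ = 9, so 9 is optimal.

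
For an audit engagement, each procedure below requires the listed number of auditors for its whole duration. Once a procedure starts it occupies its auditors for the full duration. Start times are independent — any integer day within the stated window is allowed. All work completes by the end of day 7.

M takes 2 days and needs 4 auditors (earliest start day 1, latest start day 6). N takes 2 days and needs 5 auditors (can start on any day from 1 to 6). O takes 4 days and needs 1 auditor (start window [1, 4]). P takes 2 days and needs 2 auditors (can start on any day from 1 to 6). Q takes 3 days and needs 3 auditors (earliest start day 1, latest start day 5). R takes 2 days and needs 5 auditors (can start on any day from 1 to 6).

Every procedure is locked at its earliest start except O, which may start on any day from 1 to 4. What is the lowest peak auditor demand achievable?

19

O@1: d1:20  d2:20  d3:4  d4:1  d5:0  d6:0  d7:0 → peak 20
O@2: d1:19  d2:20  d3:4  d4:1  d5:1  d6:0  d7:0 → peak 20
O@3: d1:19  d2:19  d3:4  d4:1  d5:1  d6:1  d7:0 → peak 19
O@4: d1:19  d2:19  d3:3  d4:1  d5:1  d6:1  d7:1 → peak 19
Best is O@3, peak 19.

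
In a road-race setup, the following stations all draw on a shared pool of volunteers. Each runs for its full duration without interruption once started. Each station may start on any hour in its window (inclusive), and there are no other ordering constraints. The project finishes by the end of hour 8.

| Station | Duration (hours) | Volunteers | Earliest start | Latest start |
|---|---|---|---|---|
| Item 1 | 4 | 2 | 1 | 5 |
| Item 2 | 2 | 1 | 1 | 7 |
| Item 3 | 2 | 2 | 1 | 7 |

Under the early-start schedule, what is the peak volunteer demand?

Early-start schedule: Item 1@1, Item 2@1, Item 3@1.
Load per hour: hour 1: 5, hour 2: 5, hour 3: 2, hour 4: 2, hour 5: 0, hour 6: 0, hour 7: 0, hour 8: 0.
Peak is 5.

5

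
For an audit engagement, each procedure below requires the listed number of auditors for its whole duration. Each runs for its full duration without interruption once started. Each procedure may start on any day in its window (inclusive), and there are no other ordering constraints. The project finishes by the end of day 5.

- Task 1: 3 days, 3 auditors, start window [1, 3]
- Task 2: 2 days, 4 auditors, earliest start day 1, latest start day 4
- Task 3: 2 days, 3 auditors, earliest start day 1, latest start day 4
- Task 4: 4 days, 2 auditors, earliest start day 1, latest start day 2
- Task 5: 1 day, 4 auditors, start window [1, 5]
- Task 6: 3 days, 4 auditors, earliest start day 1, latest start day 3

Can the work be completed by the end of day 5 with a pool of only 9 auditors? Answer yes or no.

Total auditor-days = 47; over 5 days the average is 47/5 > 9, so some day must exceed 9.

no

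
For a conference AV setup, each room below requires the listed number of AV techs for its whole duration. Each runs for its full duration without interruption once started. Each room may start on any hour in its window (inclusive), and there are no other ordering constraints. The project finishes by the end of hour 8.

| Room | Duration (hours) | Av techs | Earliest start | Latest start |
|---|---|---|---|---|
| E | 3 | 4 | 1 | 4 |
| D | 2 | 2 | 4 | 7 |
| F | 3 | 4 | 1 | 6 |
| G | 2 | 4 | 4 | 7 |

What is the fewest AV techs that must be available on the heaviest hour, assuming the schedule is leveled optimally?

6

Early-start (E@1, D@4, F@1, G@4) gives peak 8: h1:8  h2:8  h3:8  h4:6  h5:6  h6:0  h7:0  h8:0.
Shift F→4, G→7.
Schedule E@1, D@4, F@4, G@7: h1:4  h2:4  h3:4  h4:6  h5:6  h6:4  h7:4  h8:4 — peak 6.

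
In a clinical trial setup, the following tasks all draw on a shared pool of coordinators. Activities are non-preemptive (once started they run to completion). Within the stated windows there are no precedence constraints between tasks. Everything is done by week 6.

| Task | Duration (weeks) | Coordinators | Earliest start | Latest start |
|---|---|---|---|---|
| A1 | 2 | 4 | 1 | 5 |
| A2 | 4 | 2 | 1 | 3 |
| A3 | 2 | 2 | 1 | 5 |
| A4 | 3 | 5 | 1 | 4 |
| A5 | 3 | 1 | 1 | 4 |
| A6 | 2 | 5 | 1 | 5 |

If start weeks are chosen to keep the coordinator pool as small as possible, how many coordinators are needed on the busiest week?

9

Early-start (A1@1, A2@1, A3@1, A4@1, A5@1, A6@1) gives peak 19: w1:19  w2:19  w3:8  w4:2  w5:0  w6:0.
Shift A2→3, A3→3, A5→4, A6→5.
Schedule A1@1, A2@3, A3@3, A4@1, A5@4, A6@5: w1:9  w2:9  w3:9  w4:5  w5:8  w6:8 — peak 9.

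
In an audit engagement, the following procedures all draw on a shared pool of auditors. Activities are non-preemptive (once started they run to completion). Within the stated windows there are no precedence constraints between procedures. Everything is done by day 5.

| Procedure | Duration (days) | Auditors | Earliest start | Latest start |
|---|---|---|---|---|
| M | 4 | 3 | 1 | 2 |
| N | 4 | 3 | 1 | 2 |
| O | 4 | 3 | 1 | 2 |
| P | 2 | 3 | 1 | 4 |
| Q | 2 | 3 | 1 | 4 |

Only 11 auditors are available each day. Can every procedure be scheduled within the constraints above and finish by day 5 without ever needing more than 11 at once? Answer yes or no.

no

The minimum achievable peak is 12; 11 < 12, so no feasible schedule stays within the cap.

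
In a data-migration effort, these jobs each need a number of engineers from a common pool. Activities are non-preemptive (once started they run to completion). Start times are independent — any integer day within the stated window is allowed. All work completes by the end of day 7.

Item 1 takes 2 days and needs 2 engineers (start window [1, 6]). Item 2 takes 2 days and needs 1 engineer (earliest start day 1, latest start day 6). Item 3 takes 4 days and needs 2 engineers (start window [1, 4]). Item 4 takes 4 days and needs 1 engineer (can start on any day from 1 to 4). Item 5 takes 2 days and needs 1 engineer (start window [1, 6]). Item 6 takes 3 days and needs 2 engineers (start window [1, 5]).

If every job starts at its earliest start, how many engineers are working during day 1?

9

At early start, day 1 has: Item 1, Item 2, Item 3, Item 4, Item 5, Item 6.
Demand: 2 + 1 + 2 + 1 + 1 + 2 = 9.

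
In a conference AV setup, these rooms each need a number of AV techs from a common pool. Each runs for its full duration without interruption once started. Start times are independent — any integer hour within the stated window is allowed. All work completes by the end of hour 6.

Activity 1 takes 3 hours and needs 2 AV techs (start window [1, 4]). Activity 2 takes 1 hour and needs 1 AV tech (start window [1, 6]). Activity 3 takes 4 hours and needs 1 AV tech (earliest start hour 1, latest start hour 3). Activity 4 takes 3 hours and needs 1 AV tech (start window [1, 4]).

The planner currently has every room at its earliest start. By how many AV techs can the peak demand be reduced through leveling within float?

Early-start peak: h1:5  h2:4  h3:4  h4:1  h5:0  h6:0 ⇒ 5.
Leveled (Activity 1@1, Activity 2@1, Activity 3@2, Activity 4@4): h1:3  h2:3  h3:3  h4:2  h5:2  h6:1 ⇒ 3.
Reduction 5 − 3 = 2.

2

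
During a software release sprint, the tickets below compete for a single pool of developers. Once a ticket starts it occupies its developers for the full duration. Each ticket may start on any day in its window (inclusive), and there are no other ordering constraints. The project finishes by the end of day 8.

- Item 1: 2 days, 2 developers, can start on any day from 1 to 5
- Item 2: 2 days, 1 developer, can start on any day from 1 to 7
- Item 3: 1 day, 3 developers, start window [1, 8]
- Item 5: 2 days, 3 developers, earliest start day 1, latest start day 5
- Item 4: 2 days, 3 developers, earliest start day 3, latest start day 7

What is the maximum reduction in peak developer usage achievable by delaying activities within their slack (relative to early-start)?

6

Early-start peak: d1:9  d2:6  d3:3  d4:3  d5:0  d6:0  d7:0  d8:0 ⇒ 9.
Leveled (Item 1@1, Item 2@1, Item 3@3, Item 5@4, Item 4@6): d1:3  d2:3  d3:3  d4:3  d5:3  d6:3  d7:3  d8:0 ⇒ 3.
Reduction 9 − 3 = 6.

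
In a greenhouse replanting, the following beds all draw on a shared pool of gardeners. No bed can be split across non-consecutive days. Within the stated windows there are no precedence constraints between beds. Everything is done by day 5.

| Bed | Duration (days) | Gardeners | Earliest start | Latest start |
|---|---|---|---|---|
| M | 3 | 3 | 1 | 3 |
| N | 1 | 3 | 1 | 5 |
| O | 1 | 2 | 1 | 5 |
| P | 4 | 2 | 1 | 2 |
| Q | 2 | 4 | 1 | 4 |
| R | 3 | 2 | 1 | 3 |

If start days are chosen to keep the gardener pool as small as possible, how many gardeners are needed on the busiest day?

8

Early-start (M@1, N@1, O@1, P@1, Q@1, R@1) gives peak 16: d1:16  d2:11  d3:7  d4:2  d5:0.
Shift P→2, Q→4, R→2.
Schedule M@1, N@1, O@1, P@2, Q@4, R@2: d1:8  d2:7  d3:7  d4:8  d5:6 — peak 8.
Total gardener-days = 36 over 5 days ⇒ peak ≥ ⌈36/5⌉ = 8, so 8 is optimal.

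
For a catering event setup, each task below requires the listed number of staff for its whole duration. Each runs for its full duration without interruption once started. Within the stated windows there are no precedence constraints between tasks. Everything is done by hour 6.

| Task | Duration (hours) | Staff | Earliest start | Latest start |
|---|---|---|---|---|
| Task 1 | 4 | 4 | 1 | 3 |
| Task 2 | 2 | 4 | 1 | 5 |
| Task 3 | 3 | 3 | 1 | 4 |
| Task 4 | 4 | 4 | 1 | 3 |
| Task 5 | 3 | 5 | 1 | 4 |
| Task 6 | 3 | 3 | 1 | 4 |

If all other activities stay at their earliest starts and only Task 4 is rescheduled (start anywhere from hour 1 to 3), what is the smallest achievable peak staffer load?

19

Task 4@1: h1:23  h2:23  h3:19  h4:8  h5:0  h6:0 → peak 23
Task 4@2: h1:19  h2:23  h3:19  h4:8  h5:4  h6:0 → peak 23
Task 4@3: h1:19  h2:19  h3:19  h4:8  h5:4  h6:4 → peak 19
Best is Task 4@3, peak 19.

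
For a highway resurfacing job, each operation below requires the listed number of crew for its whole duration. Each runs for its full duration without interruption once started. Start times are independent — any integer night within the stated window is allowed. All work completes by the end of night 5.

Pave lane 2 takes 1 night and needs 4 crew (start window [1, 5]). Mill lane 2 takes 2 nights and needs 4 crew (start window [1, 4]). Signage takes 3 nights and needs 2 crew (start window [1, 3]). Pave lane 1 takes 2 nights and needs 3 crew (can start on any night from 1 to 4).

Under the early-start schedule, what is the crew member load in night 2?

9

At early start, night 2 has: Mill lane 2, Signage, Pave lane 1.
Demand: 4 + 2 + 3 = 9.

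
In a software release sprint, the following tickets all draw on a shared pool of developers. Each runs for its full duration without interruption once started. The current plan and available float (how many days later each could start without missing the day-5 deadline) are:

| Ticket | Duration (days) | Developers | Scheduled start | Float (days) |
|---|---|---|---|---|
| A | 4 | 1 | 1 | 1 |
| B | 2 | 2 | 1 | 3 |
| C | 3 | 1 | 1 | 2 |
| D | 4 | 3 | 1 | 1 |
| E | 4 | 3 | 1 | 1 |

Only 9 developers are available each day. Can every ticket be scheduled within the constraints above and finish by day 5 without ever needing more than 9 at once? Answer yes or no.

yes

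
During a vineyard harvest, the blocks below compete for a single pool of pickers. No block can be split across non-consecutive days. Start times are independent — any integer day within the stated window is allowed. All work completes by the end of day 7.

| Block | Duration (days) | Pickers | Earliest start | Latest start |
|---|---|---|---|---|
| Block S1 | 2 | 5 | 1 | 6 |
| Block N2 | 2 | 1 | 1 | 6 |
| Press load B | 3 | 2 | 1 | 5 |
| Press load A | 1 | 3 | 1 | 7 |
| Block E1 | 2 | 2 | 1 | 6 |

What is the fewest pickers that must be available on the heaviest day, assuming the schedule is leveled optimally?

Early-start (Block S1@1, Block N2@1, Press load B@1, Press load A@1, Block E1@1) gives peak 13: d1:13  d2:10  d3:2  d4:0  d5:0  d6:0  d7:0.
Shift Block N2→3, Press load B→3, Press load A→5, Block E1→3.
Schedule Block S1@1, Block N2@3, Press load B@3, Press load A@5, Block E1@3: d1:5  d2:5  d3:5  d4:5  d5:5  d6:0  d7:0 — peak 5.

5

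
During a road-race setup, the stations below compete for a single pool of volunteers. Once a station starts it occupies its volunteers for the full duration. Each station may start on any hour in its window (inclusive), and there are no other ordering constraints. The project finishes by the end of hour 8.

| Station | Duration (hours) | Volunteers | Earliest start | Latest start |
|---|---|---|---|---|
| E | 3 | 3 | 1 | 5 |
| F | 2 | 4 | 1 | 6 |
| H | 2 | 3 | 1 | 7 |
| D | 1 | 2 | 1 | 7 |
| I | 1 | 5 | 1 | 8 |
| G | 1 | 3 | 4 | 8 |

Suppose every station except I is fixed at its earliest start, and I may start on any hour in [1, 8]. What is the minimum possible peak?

12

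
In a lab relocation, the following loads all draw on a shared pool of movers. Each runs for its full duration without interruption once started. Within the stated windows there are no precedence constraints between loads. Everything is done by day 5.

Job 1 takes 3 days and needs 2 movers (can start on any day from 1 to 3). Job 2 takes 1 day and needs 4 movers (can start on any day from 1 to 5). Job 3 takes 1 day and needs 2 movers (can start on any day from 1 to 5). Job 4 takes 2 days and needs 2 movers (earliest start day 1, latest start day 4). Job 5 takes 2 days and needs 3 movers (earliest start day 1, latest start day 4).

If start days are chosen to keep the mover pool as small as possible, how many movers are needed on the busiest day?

5

Early-start (Job 1@1, Job 2@1, Job 3@1, Job 4@1, Job 5@1) gives peak 13: d1:13  d2:7  d3:2  d4:0  d5:0.
Shift Job 2→5, Job 3→4, Job 5→3.
Schedule Job 1@1, Job 2@5, Job 3@4, Job 4@1, Job 5@3: d1:4  d2:4  d3:5  d4:5  d5:4 — peak 5.
Total mover-days = 22 over 5 days ⇒ peak ≥ ⌈22/5⌉ = 5, so 5 is optimal.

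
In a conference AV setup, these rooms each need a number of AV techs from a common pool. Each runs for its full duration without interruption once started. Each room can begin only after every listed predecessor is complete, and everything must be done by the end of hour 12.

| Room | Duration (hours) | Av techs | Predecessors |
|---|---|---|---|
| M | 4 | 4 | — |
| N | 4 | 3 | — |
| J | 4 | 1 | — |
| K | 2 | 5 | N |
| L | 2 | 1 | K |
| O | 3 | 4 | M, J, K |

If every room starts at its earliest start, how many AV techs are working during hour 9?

4

At early start, hour 9 has: O.
Demand: 4 = 4.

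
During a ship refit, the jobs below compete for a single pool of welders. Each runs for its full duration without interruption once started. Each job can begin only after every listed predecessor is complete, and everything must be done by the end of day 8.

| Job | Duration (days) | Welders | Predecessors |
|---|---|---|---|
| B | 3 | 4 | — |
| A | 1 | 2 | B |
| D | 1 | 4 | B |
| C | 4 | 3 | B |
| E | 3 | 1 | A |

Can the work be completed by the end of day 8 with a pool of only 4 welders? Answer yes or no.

no

Total welder-days = 33; over 8 days the average is 33/8 > 4, so some day must exceed 4.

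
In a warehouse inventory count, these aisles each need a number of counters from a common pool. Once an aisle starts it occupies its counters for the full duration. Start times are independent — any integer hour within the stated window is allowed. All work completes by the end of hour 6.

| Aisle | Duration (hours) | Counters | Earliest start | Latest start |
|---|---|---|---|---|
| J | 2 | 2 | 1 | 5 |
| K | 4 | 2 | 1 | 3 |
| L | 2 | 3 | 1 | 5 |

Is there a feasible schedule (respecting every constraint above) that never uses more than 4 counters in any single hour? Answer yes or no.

yes

Schedule J@1, K@1, L@5: h1:4  h2:4  h3:2  h4:2  h5:3  h6:3 — peak 4 ≤ 4.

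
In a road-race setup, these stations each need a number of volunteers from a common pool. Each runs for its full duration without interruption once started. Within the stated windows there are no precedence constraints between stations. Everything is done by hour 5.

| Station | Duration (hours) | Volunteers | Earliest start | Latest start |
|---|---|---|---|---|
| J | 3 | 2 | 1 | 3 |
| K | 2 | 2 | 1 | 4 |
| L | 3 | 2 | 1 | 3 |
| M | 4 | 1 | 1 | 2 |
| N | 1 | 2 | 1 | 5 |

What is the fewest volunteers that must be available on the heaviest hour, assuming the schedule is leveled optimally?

Early-start (J@1, K@1, L@1, M@1, N@1) gives peak 9: h1:9  h2:7  h3:5  h4:1  h5:0.
Shift L→3, N→4.
Schedule J@1, K@1, L@3, M@1, N@4: h1:5  h2:5  h3:5  h4:5  h5:2 — peak 5.
Total volunteer-hours = 22 over 5 hours ⇒ peak ≥ ⌈22/5⌉ = 5, so 5 is optimal.

5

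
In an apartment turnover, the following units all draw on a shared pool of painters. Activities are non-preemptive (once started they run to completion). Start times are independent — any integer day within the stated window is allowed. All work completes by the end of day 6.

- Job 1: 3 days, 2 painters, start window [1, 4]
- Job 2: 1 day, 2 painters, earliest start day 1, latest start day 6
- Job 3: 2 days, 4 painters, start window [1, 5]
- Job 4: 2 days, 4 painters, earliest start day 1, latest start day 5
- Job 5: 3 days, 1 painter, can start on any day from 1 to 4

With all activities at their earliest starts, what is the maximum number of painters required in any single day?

Early-start schedule: Job 1@1, Job 2@1, Job 3@1, Job 4@1, Job 5@1.
Load per day: day 1: 13, day 2: 11, day 3: 3, day 4: 0, day 5: 0, day 6: 0.
Peak is 13.

13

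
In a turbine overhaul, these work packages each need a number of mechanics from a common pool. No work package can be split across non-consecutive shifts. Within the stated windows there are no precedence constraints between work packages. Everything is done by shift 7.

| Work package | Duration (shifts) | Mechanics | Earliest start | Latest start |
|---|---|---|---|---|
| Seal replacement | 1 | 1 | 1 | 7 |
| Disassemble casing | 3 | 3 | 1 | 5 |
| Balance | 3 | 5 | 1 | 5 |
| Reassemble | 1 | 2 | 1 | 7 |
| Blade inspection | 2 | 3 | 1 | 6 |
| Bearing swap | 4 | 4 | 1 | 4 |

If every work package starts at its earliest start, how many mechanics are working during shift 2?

15

At early start, shift 2 has: Disassemble casing, Balance, Blade inspection, Bearing swap.
Demand: 3 + 5 + 3 + 4 = 15.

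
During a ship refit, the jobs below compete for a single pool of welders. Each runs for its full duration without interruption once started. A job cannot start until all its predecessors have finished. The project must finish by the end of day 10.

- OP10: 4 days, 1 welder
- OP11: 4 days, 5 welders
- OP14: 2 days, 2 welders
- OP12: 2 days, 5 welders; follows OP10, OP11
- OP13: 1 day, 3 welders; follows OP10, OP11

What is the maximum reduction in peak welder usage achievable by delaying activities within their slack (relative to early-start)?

Early-start peak: d1:8  d2:8  d3:6  d4:6  d5:8  d6:5  d7:0  d8:0  d9:0  d10:0 ⇒ 8.
Leveled (OP10@1, OP11@1, OP14@5, OP12@7, OP13@5): d1:6  d2:6  d3:6  d4:6  d5:5  d6:2  d7:5  d8:5  d9:0  d10:0 ⇒ 6.
Reduction 8 − 6 = 2.

2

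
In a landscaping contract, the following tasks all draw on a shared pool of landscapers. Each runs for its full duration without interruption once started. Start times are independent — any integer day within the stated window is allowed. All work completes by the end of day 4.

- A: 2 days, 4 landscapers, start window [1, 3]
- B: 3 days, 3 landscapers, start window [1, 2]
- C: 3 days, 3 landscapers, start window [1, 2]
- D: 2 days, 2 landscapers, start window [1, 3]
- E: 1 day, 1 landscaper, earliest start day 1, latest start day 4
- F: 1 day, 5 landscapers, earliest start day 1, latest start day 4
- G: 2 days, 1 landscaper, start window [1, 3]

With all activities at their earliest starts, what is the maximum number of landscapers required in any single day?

Early-start schedule: A@1, B@1, C@1, D@1, E@1, F@1, G@1.
Load per day: day 1: 19, day 2: 13, day 3: 6, day 4: 0.
Peak is 19.

19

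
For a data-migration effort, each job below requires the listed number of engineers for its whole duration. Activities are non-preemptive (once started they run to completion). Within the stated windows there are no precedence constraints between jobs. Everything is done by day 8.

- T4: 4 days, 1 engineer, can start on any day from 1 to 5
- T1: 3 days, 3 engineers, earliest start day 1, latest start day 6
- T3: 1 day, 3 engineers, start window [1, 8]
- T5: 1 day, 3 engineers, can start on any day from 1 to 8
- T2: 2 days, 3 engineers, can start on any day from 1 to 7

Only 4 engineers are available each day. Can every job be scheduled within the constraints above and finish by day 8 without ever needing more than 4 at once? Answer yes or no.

yes

Schedule T4@1, T1@1, T3@4, T5@5, T2@6: d1:4  d2:4  d3:4  d4:4  d5:3  d6:3  d7:3  d8:0 — peak 4 ≤ 4.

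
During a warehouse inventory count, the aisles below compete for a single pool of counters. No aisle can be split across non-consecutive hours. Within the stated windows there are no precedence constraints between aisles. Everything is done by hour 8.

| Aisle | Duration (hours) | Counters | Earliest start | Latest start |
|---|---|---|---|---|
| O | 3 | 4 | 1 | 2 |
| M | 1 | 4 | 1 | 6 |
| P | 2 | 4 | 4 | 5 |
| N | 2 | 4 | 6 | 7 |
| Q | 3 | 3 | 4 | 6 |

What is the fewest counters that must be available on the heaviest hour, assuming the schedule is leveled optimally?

7

Early-start (O@1, M@1, P@4, N@6, Q@4) gives peak 8: h1:8  h2:4  h3:4  h4:7  h5:7  h6:7  h7:4  h8:0.
Shift M→4, P→5, N→7.
Schedule O@1, M@4, P@5, N@7, Q@4: h1:4  h2:4  h3:4  h4:7  h5:7  h6:7  h7:4  h8:4 — peak 7.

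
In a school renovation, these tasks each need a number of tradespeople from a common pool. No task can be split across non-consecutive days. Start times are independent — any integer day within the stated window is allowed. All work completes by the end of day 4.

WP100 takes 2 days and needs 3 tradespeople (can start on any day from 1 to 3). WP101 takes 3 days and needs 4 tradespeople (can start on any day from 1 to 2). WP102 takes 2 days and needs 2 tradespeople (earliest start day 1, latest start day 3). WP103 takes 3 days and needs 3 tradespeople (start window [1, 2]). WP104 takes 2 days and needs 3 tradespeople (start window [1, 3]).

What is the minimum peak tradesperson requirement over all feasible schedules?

Early-start (WP100@1, WP101@1, WP102@1, WP103@1, WP104@1) gives peak 15: d1:15  d2:15  d3:7  d4:0.
Shift WP104→3.
Schedule WP100@1, WP101@1, WP102@1, WP103@1, WP104@3: d1:12  d2:12  d3:10  d4:3 — peak 12.

12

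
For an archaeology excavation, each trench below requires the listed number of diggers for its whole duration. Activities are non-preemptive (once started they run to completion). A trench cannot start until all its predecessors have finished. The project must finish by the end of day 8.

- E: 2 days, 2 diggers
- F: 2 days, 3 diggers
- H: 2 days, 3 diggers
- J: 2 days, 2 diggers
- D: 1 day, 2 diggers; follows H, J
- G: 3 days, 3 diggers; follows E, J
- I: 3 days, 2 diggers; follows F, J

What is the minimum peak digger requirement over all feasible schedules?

Early-start (E@1, F@1, H@1, J@1, D@3, G@3, I@3) gives peak 10: d1:10  d2:10  d3:7  d4:5  d5:5  d6:0  d7:0  d8:0.
Shift H→3, J→3, D→5, G→5, I→6.
Schedule E@1, F@1, H@3, J@3, D@5, G@5, I@6: d1:5  d2:5  d3:5  d4:5  d5:5  d6:5  d7:5  d8:2 — peak 5.
Total digger-days = 37 over 8 days ⇒ peak ≥ ⌈37/8⌉ = 5, so 5 is optimal.

5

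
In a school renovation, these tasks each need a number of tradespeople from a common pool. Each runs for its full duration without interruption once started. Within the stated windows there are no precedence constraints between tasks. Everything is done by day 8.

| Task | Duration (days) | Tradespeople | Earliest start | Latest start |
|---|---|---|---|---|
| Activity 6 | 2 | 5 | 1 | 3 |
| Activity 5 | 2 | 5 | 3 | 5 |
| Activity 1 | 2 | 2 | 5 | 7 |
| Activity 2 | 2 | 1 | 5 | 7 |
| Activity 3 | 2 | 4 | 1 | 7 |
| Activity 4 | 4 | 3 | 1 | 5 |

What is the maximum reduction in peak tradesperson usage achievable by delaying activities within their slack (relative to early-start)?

5

Early-start peak: d1:12  d2:12  d3:8  d4:8  d5:3  d6:3  d7:0  d8:0 ⇒ 12.
Leveled (Activity 6@1, Activity 5@3, Activity 1@5, Activity 2@5, Activity 3@7, Activity 4@5): d1:5  d2:5  d3:5  d4:5  d5:6  d6:6  d7:7  d8:7 ⇒ 7.
Reduction 12 − 7 = 5.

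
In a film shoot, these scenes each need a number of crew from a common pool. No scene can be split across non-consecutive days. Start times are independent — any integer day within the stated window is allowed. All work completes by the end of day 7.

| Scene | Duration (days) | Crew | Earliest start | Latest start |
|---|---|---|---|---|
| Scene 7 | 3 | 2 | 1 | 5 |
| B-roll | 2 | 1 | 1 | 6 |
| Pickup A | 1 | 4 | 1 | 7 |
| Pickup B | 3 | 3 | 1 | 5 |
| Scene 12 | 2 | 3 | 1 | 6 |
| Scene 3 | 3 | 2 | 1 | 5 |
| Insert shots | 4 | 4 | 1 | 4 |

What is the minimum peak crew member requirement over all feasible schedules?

8

Early-start (Scene 7@1, B-roll@1, Pickup A@1, Pickup B@1, Scene 12@1, Scene 3@1, Insert shots@1) gives peak 19: d1:19  d2:15  d3:11  d4:4  d5:0  d6:0  d7:0.
Shift Pickup B→5, Scene 12→2, Scene 3→2, Insert shots→4.
Schedule Scene 7@1, B-roll@1, Pickup A@1, Pickup B@5, Scene 12@2, Scene 3@2, Insert shots@4: d1:7  d2:8  d3:7  d4:6  d5:7  d6:7  d7:7 — peak 8.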